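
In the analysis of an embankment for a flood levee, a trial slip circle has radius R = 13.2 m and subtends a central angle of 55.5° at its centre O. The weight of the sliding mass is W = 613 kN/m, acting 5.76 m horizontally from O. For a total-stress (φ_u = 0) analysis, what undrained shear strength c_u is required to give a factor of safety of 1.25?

FS = c_u·L_a·R / (W·d), so c_u = FS·W·d / (L_a·R).
Arc length L_a = R·θ = 13.2·(55.5°·π/180) = 13.2·0.9687 = 12.79 m
c_u = 1.25·613·5.76 / (12.79·13.2) = 4413.6 / 168.78 = 26.15 kPa

c_u = 26.2 kPa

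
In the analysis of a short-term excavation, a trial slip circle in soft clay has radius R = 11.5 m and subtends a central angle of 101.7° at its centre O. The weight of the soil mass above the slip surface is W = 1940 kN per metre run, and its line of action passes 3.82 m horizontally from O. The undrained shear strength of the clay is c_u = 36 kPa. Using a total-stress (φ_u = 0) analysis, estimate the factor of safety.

Taking moments about the centre O, the resisting moment is provided by the undrained shear strength acting along the arc:
Arc length L_a = R·θ = 11.5·(101.7°·π/180) = 11.5·1.7750 = 20.41 m
M_R = c_u·L_a·R = 36·20.41·11.5 = 8450.8 kN·m/m
M_D = W·d = 1940·3.82 = 7410.8 kN·m/m
FS = M_R / M_D = 8450.8 / 7410.8 = 1.140

FS = 1.14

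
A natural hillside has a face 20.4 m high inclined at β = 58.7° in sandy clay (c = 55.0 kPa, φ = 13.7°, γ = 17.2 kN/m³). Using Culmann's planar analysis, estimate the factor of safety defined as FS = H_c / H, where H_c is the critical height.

FS = 1.78

H_c = (4c/γ) · sinβ cosφ / [1 − cos(β − φ)]
    = (4·55.0/17.2) · sin58.7°·cos13.7° / [1 − cos45.0°]
    = 12.791 · 0.8301 / 0.2929 = 36.25 m
FS = H_c / H = 36.25 / 20.4 = 1.777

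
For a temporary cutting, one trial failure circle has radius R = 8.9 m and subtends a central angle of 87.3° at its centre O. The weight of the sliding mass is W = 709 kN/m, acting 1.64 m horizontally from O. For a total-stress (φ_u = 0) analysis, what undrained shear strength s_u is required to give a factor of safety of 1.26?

s_u = 12.1 kPa

FS = s_u·L_a·R / (W·d), so s_u = FS·W·d / (L_a·R).
Arc length L_a = R·θ = 8.9·(87.3°·π/180) = 8.9·1.5237 = 13.56 m
s_u = 1.26·709·1.64 / (13.56·8.9) = 1465.1 / 120.69 = 12.14 kPa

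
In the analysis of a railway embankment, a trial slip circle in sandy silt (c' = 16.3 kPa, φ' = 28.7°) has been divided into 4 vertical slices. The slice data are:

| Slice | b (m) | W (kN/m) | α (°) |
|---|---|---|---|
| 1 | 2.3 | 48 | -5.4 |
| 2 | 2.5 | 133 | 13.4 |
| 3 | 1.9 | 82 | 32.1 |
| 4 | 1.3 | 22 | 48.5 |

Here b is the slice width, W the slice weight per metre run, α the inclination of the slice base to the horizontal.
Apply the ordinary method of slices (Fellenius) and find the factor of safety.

FS = 3.37

Ordinary method of slices: FS = Σ[c'·Δl_i + (W_i cosα_i)·tanφ'] / Σ W_i sinα_i, with Δl_i = b_i / cosα_i.
Slice 1: Δl = 2.3/cos(-5.4°) = 2.310 m; N'_1 = 48·cos(-5.4°) = 47.8; c'Δl = 37.66; W sinα = -4.5
Slice 2: Δl = 2.5/cos13.4° = 2.570 m; N'_2 = 133·cos13.4° = 129.4; c'Δl = 41.89; W sinα = 30.8
Slice 3: Δl = 1.9/cos32.1° = 2.243 m; N'_3 = 82·cos32.1° = 69.5; c'Δl = 36.56; W sinα = 43.6
Slice 4: Δl = 1.3/cos48.5° = 1.962 m; N'_4 = 22·cos48.5° = 14.6; c'Δl = 31.98; W sinα = 16.5
Σc'Δl = 148.1 kN/m; ΣN' = 261.2 kN/m; ΣW sinα = 86.4 kN/m
Resisting = 148.1 + 261.2·tan28.7° = 148.1 + 143.0 = 291.1 kN/m
FS = 291.1 / 86.4 = 3.371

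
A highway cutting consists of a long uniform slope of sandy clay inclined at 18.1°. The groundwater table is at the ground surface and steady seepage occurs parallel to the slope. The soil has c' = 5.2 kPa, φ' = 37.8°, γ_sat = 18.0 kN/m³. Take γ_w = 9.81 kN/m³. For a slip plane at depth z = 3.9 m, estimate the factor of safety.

FS = 1.33

With seepage parallel to the slope and the water table at the surface, the effective normal stress on the slip plane uses the buoyant unit weight γ' = γ_sat − γ_w while the driving shear stress uses γ_sat:
FS = [c' + γ' z cos²β tanφ'] / [γ_sat z sinβ cosβ]
γ' = 18.0 − 9.81 = 8.19 kN/m³
Numerator = 5.2 + 8.19·3.9·cos²18.1°·tan37.8° = 5.2 + 8.19·3.9·0.9035·0.7757 = 27.585 kPa
Denominator = 18.0·3.9·sin18.1°·cos18.1° = 18.0·3.9·0.3107·0.9505 = 20.730 kPa
FS = 27.585 / 20.730 = 1.331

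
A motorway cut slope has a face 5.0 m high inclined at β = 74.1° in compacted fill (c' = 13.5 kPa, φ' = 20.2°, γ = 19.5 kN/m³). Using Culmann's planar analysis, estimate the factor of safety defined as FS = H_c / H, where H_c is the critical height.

H_c = (4c'/γ) · sinβ cosφ' / [1 − cos(β − φ')]
    = (4·13.5/19.5) · sin74.1°·cos20.2° / [1 − cos53.9°]
    = 2.769 · 0.9026 / 0.4108 = 6.08 m
FS = H_c / H = 6.08 / 5.0 = 1.217

FS = 1.22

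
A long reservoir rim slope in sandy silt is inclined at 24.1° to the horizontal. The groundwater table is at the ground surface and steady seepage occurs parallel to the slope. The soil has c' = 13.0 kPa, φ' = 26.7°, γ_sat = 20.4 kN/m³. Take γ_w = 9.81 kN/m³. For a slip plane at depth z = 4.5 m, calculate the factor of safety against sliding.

FS = 0.96

With seepage parallel to the slope and the water table at the surface, the effective normal stress on the slip plane uses the buoyant unit weight γ' = γ_sat − γ_w while the driving shear stress uses γ_sat:
FS = [c' + γ' z cos²β tanφ'] / [γ_sat z sinβ cosβ]
γ' = 20.4 − 9.81 = 10.59 kN/m³
Numerator = 13.0 + 10.59·4.5·cos²24.1°·tan26.7° = 13.0 + 10.59·4.5·0.8333·0.5029 = 32.972 kPa
Denominator = 20.4·4.5·sin24.1°·cos24.1° = 20.4·4.5·0.4083·0.9128 = 34.217 kPa
FS = 32.972 / 34.217 = 0.964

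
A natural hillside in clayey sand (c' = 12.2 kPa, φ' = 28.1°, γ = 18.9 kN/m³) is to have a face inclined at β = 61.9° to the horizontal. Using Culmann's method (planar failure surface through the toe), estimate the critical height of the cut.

Culmann's analysis gives the critical failure plane at α_cr = (β + φ')/2 = (61.9 + 28.1)/2 = 45.0°, and the critical height
H_c = (4c'/γ) · sinβ cosφ' / [1 − cos(β − φ')]
    = (4·12.2/18.9) · sin61.9°·cos28.1° / [1 − cos(33.8°)]
    = 2.582 · 0.8821·0.8821 / [1 − 0.8310]
    = 2.582 · 0.7781 / 0.1690
    = 11.89 m

H_c = 11.89 m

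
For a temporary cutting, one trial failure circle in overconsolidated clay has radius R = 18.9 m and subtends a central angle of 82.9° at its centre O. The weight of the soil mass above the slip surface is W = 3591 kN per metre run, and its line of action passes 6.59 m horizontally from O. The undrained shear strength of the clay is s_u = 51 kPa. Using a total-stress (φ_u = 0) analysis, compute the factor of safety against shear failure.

FS = 1.11

Taking moments about the centre O, the resisting moment is provided by the undrained shear strength acting along the arc:
Arc length L_a = R·θ = 18.9·(82.9°·π/180) = 18.9·1.4469 = 27.35 m
M_R = s_u·L_a·R = 51·27.35·18.9 = 26358.8 kN·m/m
M_D = W·d = 3591·6.59 = 23664.7 kN·m/m
FS = M_R / M_D = 26358.8 / 23664.7 = 1.114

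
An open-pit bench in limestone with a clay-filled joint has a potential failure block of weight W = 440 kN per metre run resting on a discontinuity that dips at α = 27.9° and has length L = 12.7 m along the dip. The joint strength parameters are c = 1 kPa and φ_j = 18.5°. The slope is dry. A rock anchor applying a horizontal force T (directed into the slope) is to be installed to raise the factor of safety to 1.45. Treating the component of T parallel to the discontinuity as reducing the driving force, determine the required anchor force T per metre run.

T = 108 kN/m

Resolving forces along and normal to the sliding plane, with the horizontal anchor force T adding T·sinα to the effective normal force and T·cosα acting up the plane against the driving force:
FS = [cL + (W cosα + T sinα) tanφ_j] / [W sinα − T cosα]
Without the anchor: N' = 388.9 kN/m, driving T_d = 205.9 kN/m, resisting R = 1·12.7 + 388.9·tan18.5° = 142.8 kN/m, FS = 0.69.
Setting FS = 1.45 and solving for T:
1.45·(205.9 − T cos27.9°) = 142.8 + T sin27.9°·tan18.5°
T·(sin27.9°·tan18.5° + 1.45·cos27.9°) = 1.45·205.9 − 142.8
T·(0.4679·0.3346 + 1.45·0.8838) = 298.5 − 142.8 = 155.7
T·1.4380 = 155.7
T = 108.3 kN/m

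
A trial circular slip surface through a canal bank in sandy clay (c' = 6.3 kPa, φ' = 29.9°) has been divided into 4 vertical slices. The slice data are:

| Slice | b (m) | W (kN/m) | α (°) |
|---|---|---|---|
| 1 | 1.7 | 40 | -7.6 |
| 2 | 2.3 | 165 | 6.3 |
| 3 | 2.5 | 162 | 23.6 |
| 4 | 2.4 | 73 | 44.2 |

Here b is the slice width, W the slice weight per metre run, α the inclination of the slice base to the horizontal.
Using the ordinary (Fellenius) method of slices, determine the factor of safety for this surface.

Ordinary method of slices: FS = Σ[c'·Δl_i + (W_i cosα_i)·tanφ'] / Σ W_i sinα_i, with Δl_i = b_i / cosα_i.
Slice 1: Δl = 1.7/cos(-7.6°) = 1.715 m; N'_1 = 40·cos(-7.6°) = 39.6; c'Δl = 10.80; W sinα = -5.3
Slice 2: Δl = 2.3/cos6.3° = 2.314 m; N'_2 = 165·cos6.3° = 164.0; c'Δl = 14.58; W sinα = 18.1
Slice 3: Δl = 2.5/cos23.6° = 2.728 m; N'_3 = 162·cos23.6° = 148.5; c'Δl = 17.19; W sinα = 64.9
Slice 4: Δl = 2.4/cos44.2° = 3.348 m; N'_4 = 73·cos44.2° = 52.3; c'Δl = 21.09; W sinα = 50.9
Σc'Δl = 63.7 kN/m; ΣN' = 404.4 kN/m; ΣW sinα = 128.6 kN/m
Resisting = 63.7 + 404.4·tan29.9° = 63.7 + 232.6 = 296.2 kN/m
FS = 296.2 / 128.6 = 2.304

FS = 2.30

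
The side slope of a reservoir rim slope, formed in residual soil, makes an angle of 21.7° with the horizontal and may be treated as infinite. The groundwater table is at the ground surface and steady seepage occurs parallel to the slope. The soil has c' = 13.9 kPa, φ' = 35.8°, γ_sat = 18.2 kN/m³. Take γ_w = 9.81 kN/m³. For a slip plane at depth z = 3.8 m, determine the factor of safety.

With seepage parallel to the slope and the water table at the surface, the effective normal stress on the slip plane uses the buoyant unit weight γ' = γ_sat − γ_w while the driving shear stress uses γ_sat:
FS = [c' + γ' z cos²β tanφ'] / [γ_sat z sinβ cosβ]
γ' = 18.2 − 9.81 = 8.39 kN/m³
Numerator = 13.9 + 8.39·3.8·cos²21.7°·tan35.8° = 13.9 + 8.39·3.8·0.8633·0.7212 = 33.750 kPa
Denominator = 18.2·3.8·sin21.7°·cos21.7° = 18.2·3.8·0.3697·0.9291 = 23.759 kPa
FS = 33.750 / 23.759 = 1.421

FS = 1.42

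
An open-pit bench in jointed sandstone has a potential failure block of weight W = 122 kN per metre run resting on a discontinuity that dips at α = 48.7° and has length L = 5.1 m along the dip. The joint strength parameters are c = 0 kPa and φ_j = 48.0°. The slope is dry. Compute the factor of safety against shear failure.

Resolving the block weight along and normal to the plane and applying the Mohr–Coulomb strength on the joint:
N' = W cosα = 122·cos48.7° = 80.5 kN/m
Driving force T = W sinα = 122·sin48.7° = 91.7 kN/m
Resisting force R = c·L + N'·tanφ_j = 0·5.1 + 80.5·tan48.0° = 0.0 + 89.4 = 89.4 kN/m
FS = R / T = 89.4 / 91.7 = 0.976

FS = 0.98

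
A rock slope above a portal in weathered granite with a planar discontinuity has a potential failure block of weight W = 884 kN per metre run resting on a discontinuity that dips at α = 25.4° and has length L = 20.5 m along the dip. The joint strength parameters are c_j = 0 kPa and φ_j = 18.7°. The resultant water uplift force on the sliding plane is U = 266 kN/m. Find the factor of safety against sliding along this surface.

FS = 0.48

Resolving the block weight along and normal to the plane and applying the Mohr–Coulomb strength on the joint:
N' = W cosα − U = 884·cos25.4° − 266 = 532.5 kN/m
Driving force T = W sinα = 884·sin25.4° = 379.2 kN/m
Resisting force R = c_j·L + N'·tanφ_j = 0·20.5 + 532.5·tan18.7° = 0.0 + 180.3 = 180.3 kN/m
FS = R / T = 180.3 / 379.2 = 0.475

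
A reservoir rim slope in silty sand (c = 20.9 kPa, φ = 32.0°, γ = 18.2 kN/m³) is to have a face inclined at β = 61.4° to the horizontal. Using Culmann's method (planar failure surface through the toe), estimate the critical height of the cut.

Culmann's analysis gives the critical failure plane at α_cr = (β + φ)/2 = (61.4 + 32.0)/2 = 46.7°, and the critical height
H_c = (4c/γ) · sinβ cosφ / [1 − cos(β − φ)]
    = (4·20.9/18.2) · sin61.4°·cos32.0° / [1 − cos(29.4°)]
    = 4.593 · 0.8780·0.8480 / [1 − 0.8712]
    = 4.593 · 0.7446 / 0.1288
    = 26.56 m

H_c = 26.56 m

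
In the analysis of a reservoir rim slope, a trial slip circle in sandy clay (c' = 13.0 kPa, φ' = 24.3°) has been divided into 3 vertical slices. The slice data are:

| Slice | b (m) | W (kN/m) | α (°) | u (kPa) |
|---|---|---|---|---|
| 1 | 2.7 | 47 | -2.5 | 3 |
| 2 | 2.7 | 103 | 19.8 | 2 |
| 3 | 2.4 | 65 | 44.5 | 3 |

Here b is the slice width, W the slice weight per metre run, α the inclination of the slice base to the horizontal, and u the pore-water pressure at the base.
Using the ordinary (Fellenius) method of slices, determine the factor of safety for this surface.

FS = 2.44

Ordinary method of slices: FS = Σ[c'·Δl_i + (W_i cosα_i − u_i·Δl_i)·tanφ'] / Σ W_i sinα_i, with Δl_i = b_i / cosα_i.
Slice 1: Δl = 2.7/cos(-2.5°) = 2.703 m; N'_1 = 47·cos(-2.5°) − 3·2.703 = 38.8; c'Δl = 35.13; W sinα = -2.1
Slice 2: Δl = 2.7/cos19.8° = 2.870 m; N'_2 = 103·cos19.8° − 2·2.870 = 91.2; c'Δl = 37.31; W sinα = 34.9
Slice 3: Δl = 2.4/cos44.5° = 3.365 m; N'_3 = 65·cos44.5° − 3·3.365 = 36.3; c'Δl = 43.74; W sinα = 45.6
Σc'Δl = 116.2 kN/m; ΣN' = 166.3 kN/m; ΣW sinα = 78.4 kN/m
Resisting = 116.2 + 166.3·tan24.3° = 116.2 + 75.1 = 191.3 kN/m
FS = 191.3 / 78.4 = 2.440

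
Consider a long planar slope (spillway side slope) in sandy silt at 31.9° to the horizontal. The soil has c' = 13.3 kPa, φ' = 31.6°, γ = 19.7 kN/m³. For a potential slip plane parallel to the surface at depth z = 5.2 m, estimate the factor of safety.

For an infinite slope with a slip plane parallel to the surface (no pore pressure): FS = [c' + γz cos²β tanφ'] / [γz sinβ cosβ].
γz = 19.7·5.2 = 102.44 kN/m²
Numerator = 13.3 + 102.44·cos²31.9°·tan31.6° = 13.3 + 102.44·0.7208·0.6152 = 58.723 kPa
Denominator = 102.44·sin31.9°·cos31.9° = 102.44·0.5284·0.8490 = 45.958 kPa
FS = 58.723 / 45.958 = 1.278

FS = 1.28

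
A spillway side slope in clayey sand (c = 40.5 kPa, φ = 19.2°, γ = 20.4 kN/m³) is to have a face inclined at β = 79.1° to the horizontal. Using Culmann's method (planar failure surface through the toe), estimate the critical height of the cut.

Culmann's analysis gives the critical failure plane at α_cr = (β + φ)/2 = (79.1 + 19.2)/2 = 49.1°, and the critical height
H_c = (4c/γ) · sinβ cosφ / [1 − cos(β − φ)]
    = (4·40.5/20.4) · sin79.1°·cos19.2° / [1 − cos(59.9°)]
    = 7.941 · 0.9820·0.9444 / [1 − 0.5015]
    = 7.941 · 0.9273 / 0.4985
    = 14.77 m

H_c = 14.77 m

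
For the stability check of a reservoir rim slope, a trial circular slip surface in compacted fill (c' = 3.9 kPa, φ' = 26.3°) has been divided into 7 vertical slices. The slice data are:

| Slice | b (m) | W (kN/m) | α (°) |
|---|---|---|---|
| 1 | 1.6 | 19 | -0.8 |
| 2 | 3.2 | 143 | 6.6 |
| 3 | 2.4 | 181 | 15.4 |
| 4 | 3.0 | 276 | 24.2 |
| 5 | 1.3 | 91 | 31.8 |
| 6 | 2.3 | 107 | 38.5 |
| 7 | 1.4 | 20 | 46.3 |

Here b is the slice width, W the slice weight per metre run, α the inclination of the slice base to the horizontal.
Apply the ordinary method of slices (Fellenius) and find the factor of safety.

Ordinary method of slices: FS = Σ[c'·Δl_i + (W_i cosα_i)·tanφ'] / Σ W_i sinα_i, with Δl_i = b_i / cosα_i.
Slice 1: Δl = 1.6/cos(-0.8°) = 1.600 m; N'_1 = 19·cos(-0.8°) = 19.0; c'Δl = 6.24; W sinα = -0.3
Slice 2: Δl = 3.2/cos6.6° = 3.221 m; N'_2 = 143·cos6.6° = 142.1; c'Δl = 12.56; W sinα = 16.4
Slice 3: Δl = 2.4/cos15.4° = 2.489 m; N'_3 = 181·cos15.4° = 174.5; c'Δl = 9.71; W sinα = 48.1
Slice 4: Δl = 3.0/cos24.2° = 3.289 m; N'_4 = 276·cos24.2° = 251.7; c'Δl = 12.83; W sinα = 113.1
Slice 5: Δl = 1.3/cos31.8° = 1.530 m; N'_5 = 91·cos31.8° = 77.3; c'Δl = 5.97; W sinα = 48.0
Slice 6: Δl = 2.3/cos38.5° = 2.939 m; N'_6 = 107·cos38.5° = 83.7; c'Δl = 11.46; W sinα = 66.6
Slice 7: Δl = 1.4/cos46.3° = 2.026 m; N'_7 = 20·cos46.3° = 13.8; c'Δl = 7.90; W sinα = 14.5
Σc'Δl = 66.7 kN/m; ΣN' = 762.2 kN/m; ΣW sinα = 306.4 kN/m
Resisting = 66.7 + 762.2·tan26.3° = 66.7 + 376.7 = 443.4 kN/m
FS = 443.4 / 306.4 = 1.447

FS = 1.45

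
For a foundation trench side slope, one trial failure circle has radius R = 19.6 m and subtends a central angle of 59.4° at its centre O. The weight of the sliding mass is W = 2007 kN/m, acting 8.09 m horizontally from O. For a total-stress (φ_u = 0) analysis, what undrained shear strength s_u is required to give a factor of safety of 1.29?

s_u = 52.6 kPa

FS = s_u·L_a·R / (W·d), so s_u = FS·W·d / (L_a·R).
Arc length L_a = R·θ = 19.6·(59.4°·π/180) = 19.6·1.0367 = 20.32 m
s_u = 1.29·2007·8.09 / (20.32·19.6) = 20945.3 / 398.27 = 52.59 kPa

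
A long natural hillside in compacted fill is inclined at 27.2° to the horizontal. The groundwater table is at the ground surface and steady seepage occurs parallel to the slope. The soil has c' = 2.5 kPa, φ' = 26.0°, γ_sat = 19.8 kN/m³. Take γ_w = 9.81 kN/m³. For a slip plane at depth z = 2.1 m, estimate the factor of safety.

With seepage parallel to the slope and the water table at the surface, the effective normal stress on the slip plane uses the buoyant unit weight γ' = γ_sat − γ_w while the driving shear stress uses γ_sat:
FS = [c' + γ' z cos²β tanφ'] / [γ_sat z sinβ cosβ]
γ' = 19.8 − 9.81 = 9.99 kN/m³
Numerator = 2.5 + 9.99·2.1·cos²27.2°·tan26.0° = 2.5 + 9.99·2.1·0.7911·0.4877 = 10.594 kPa
Denominator = 19.8·2.1·sin27.2°·cos27.2° = 19.8·2.1·0.4571·0.8894 = 16.904 kPa
FS = 10.594 / 16.904 = 0.627

FS = 0.63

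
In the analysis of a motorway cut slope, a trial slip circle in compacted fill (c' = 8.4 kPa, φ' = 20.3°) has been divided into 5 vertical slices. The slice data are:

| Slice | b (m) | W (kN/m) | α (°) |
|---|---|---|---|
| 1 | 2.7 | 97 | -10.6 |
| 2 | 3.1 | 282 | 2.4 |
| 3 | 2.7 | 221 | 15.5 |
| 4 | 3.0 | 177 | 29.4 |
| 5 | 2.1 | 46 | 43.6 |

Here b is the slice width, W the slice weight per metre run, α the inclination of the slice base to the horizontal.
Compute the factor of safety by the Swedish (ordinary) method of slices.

FS = 2.41

Ordinary method of slices: FS = Σ[c'·Δl_i + (W_i cosα_i)·tanφ'] / Σ W_i sinα_i, with Δl_i = b_i / cosα_i.
Slice 1: Δl = 2.7/cos(-10.6°) = 2.747 m; N'_1 = 97·cos(-10.6°) = 95.3; c'Δl = 23.07; W sinα = -17.8
Slice 2: Δl = 3.1/cos2.4° = 3.103 m; N'_2 = 282·cos2.4° = 281.8; c'Δl = 26.06; W sinα = 11.8
Slice 3: Δl = 2.7/cos15.5° = 2.802 m; N'_3 = 221·cos15.5° = 213.0; c'Δl = 23.54; W sinα = 59.1
Slice 4: Δl = 3.0/cos29.4° = 3.443 m; N'_4 = 177·cos29.4° = 154.2; c'Δl = 28.93; W sinα = 86.9
Slice 5: Δl = 2.1/cos43.6° = 2.900 m; N'_5 = 46·cos43.6° = 33.3; c'Δl = 24.36; W sinα = 31.7
Σc'Δl = 126.0 kN/m; ΣN' = 777.6 kN/m; ΣW sinα = 171.6 kN/m
Resisting = 126.0 + 777.6·tan20.3° = 126.0 + 287.6 = 413.6 kN/m
FS = 413.6 / 171.6 = 2.410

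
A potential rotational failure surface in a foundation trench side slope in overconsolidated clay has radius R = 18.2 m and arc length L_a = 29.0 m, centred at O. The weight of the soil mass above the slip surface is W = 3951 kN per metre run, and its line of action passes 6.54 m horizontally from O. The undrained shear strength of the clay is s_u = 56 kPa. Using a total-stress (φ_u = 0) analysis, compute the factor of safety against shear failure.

FS = 1.14

Taking moments about the centre O, the resisting moment is provided by the undrained shear strength acting along the arc:
M_R = s_u·L_a·R = 56·29.00·18.2 = 29556.8 kN·m/m
M_D = W·d = 3951·6.54 = 25839.5 kN·m/m
FS = M_R / M_D = 29556.8 / 25839.5 = 1.144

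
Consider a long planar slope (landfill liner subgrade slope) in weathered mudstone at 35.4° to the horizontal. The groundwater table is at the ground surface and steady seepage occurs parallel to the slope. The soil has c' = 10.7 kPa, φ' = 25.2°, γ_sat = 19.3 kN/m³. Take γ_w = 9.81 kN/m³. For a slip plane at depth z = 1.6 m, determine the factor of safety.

With seepage parallel to the slope and the water table at the surface, the effective normal stress on the slip plane uses the buoyant unit weight γ' = γ_sat − γ_w while the driving shear stress uses γ_sat:
FS = [c' + γ' z cos²β tanφ'] / [γ_sat z sinβ cosβ]
γ' = 19.3 − 9.81 = 9.49 kN/m³
Numerator = 10.7 + 9.49·1.6·cos²35.4°·tan25.2° = 10.7 + 9.49·1.6·0.6644·0.4706 = 15.447 kPa
Denominator = 19.3·1.6·sin35.4°·cos35.4° = 19.3·1.6·0.5793·0.8151 = 14.581 kPa
FS = 15.447 / 14.581 = 1.059

FS = 1.06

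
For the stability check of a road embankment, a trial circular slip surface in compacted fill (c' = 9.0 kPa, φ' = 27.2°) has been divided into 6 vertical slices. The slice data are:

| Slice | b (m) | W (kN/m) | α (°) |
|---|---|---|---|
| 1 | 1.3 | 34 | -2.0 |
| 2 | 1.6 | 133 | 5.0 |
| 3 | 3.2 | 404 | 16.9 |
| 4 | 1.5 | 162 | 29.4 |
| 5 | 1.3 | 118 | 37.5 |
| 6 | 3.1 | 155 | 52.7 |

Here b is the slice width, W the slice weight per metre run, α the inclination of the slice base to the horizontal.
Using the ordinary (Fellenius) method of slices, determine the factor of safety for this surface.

FS = 1.46

Ordinary method of slices: FS = Σ[c'·Δl_i + (W_i cosα_i)·tanφ'] / Σ W_i sinα_i, with Δl_i = b_i / cosα_i.
Slice 1: Δl = 1.3/cos(-2.0°) = 1.301 m; N'_1 = 34·cos(-2.0°) = 34.0; c'Δl = 11.71; W sinα = -1.2
Slice 2: Δl = 1.6/cos5.0° = 1.606 m; N'_2 = 133·cos5.0° = 132.5; c'Δl = 14.46; W sinα = 11.6
Slice 3: Δl = 3.2/cos16.9° = 3.344 m; N'_3 = 404·cos16.9° = 386.6; c'Δl = 30.10; W sinα = 117.4
Slice 4: Δl = 1.5/cos29.4° = 1.722 m; N'_4 = 162·cos29.4° = 141.1; c'Δl = 15.50; W sinα = 79.5
Slice 5: Δl = 1.3/cos37.5° = 1.639 m; N'_5 = 118·cos37.5° = 93.6; c'Δl = 14.75; W sinα = 71.8
Slice 6: Δl = 3.1/cos52.7° = 5.116 m; N'_6 = 155·cos52.7° = 93.9; c'Δl = 46.04; W sinα = 123.3
Σc'Δl = 132.5 kN/m; ΣN' = 881.7 kN/m; ΣW sinα = 402.5 kN/m
Resisting = 132.5 + 881.7·tan27.2° = 132.5 + 453.1 = 585.7 kN/m
FS = 585.7 / 402.5 = 1.455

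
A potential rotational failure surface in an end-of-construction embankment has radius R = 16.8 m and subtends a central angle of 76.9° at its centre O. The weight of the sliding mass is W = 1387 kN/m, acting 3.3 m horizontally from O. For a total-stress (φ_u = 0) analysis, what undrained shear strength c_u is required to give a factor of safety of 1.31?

c_u = 15.8 kPa

FS = c_u·L_a·R / (W·d), so c_u = FS·W·d / (L_a·R).
Arc length L_a = R·θ = 16.8·(76.9°·π/180) = 16.8·1.3422 = 22.55 m
c_u = 1.31·1387·3.3 / (22.55·16.8) = 5996.0 / 378.81 = 15.83 kPa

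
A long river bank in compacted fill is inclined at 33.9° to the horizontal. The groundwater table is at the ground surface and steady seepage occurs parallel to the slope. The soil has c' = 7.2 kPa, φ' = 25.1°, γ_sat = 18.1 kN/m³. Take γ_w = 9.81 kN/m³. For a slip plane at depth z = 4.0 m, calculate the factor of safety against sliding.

With seepage parallel to the slope and the water table at the surface, the effective normal stress on the slip plane uses the buoyant unit weight γ' = γ_sat − γ_w while the driving shear stress uses γ_sat:
FS = [c' + γ' z cos²β tanφ'] / [γ_sat z sinβ cosβ]
γ' = 18.1 − 9.81 = 8.29 kN/m³
Numerator = 7.2 + 8.29·4.0·cos²33.9°·tan25.1° = 7.2 + 8.29·4.0·0.6889·0.4684 = 17.901 kPa
Denominator = 18.1·4.0·sin33.9°·cos33.9° = 18.1·4.0·0.5577·0.8300 = 33.517 kPa
FS = 17.901 / 33.517 = 0.534

FS = 0.53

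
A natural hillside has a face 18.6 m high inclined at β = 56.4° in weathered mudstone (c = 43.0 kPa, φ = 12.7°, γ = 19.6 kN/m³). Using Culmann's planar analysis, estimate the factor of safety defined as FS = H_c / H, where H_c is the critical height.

FS = 1.38

H_c = (4c/γ) · sinβ cosφ / [1 − cos(β − φ)]
    = (4·43.0/19.6) · sin56.4°·cos12.7° / [1 − cos43.7°]
    = 8.776 · 0.8125 / 0.2770 = 25.74 m
FS = H_c / H = 25.74 / 18.6 = 1.384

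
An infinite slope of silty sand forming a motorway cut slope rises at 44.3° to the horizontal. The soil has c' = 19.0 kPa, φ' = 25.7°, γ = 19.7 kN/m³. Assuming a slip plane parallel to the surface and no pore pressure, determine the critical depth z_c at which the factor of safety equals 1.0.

z_c = 3.81 m

Setting FS = 1.00 in FS = [c' + γz cos²β tanφ'] / [γz sinβ cosβ] and solving for z:
z = c' / [γ cosβ (FS·sinβ − cosβ·tanφ')]
  = 19.0 / [19.7·cos44.3°·(1.00·sin44.3° − cos44.3°·tan25.7°)]
  = 19.0 / [19.7·0.7157·(1.00·0.6984 − 0.7157·0.4813)]
  = 19.0 / 4.9908 = 3.807 m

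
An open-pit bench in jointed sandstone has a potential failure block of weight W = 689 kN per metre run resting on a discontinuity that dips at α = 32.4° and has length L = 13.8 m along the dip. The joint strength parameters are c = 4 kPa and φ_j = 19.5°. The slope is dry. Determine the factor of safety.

Resolving the block weight along and normal to the plane and applying the Mohr–Coulomb strength on the joint:
N' = W cosα = 689·cos32.4° = 581.7 kN/m
Driving force T = W sinα = 689·sin32.4° = 369.2 kN/m
Resisting force R = c·L + N'·tanφ_j = 4·13.8 + 581.7·tan19.5° = 55.2 + 206.0 = 261.2 kN/m
FS = R / T = 261.2 / 369.2 = 0.708

FS = 0.71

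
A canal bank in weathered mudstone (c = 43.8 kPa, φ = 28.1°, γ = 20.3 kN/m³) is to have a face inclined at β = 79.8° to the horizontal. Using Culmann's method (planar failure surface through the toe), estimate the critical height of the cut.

Culmann's analysis gives the critical failure plane at α_cr = (β + φ)/2 = (79.8 + 28.1)/2 = 54.0°, and the critical height
H_c = (4c/γ) · sinβ cosφ / [1 − cos(β − φ)]
    = (4·43.8/20.3) · sin79.8°·cos28.1° / [1 − cos(51.7°)]
    = 8.631 · 0.9842·0.8821 / [1 − 0.6198]
    = 8.631 · 0.8682 / 0.3802
    = 19.71 m

H_c = 19.71 m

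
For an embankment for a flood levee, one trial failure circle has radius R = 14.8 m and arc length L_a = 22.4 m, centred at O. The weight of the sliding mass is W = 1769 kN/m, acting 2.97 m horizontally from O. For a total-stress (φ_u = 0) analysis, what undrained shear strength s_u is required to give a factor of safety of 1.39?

s_u = 22.0 kPa

FS = s_u·L_a·R / (W·d), so s_u = FS·W·d / (L_a·R).
s_u = 1.39·1769·2.97 / (22.40·14.8) = 7303.0 / 331.52 = 22.03 kPa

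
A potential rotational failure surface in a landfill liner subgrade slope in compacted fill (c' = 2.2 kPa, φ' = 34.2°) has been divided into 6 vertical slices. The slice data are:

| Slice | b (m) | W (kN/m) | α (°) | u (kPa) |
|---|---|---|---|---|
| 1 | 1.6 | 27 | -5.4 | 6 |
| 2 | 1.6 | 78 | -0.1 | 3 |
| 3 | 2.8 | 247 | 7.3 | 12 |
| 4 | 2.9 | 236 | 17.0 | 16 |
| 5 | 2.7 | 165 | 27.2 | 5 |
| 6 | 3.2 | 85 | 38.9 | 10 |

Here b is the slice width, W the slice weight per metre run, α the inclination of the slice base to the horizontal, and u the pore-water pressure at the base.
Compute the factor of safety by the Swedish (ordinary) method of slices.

FS = 2.06

Ordinary method of slices: FS = Σ[c'·Δl_i + (W_i cosα_i − u_i·Δl_i)·tanφ'] / Σ W_i sinα_i, with Δl_i = b_i / cosα_i.
Slice 1: Δl = 1.6/cos(-5.4°) = 1.607 m; N'_1 = 27·cos(-5.4°) − 6·1.607 = 17.2; c'Δl = 3.54; W sinα = -2.5
Slice 2: Δl = 1.6/cos(-0.1°) = 1.600 m; N'_2 = 78·cos(-0.1°) − 3·1.600 = 73.2; c'Δl = 3.52; W sinα = -0.1
Slice 3: Δl = 2.8/cos7.3° = 2.823 m; N'_3 = 247·cos7.3° − 12·2.823 = 211.1; c'Δl = 6.21; W sinα = 31.4
Slice 4: Δl = 2.9/cos17.0° = 3.033 m; N'_4 = 236·cos17.0° − 16·3.033 = 177.2; c'Δl = 6.67; W sinα = 69.0
Slice 5: Δl = 2.7/cos27.2° = 3.036 m; N'_5 = 165·cos27.2° − 5·3.036 = 131.6; c'Δl = 6.68; W sinα = 75.4
Slice 6: Δl = 3.2/cos38.9° = 4.112 m; N'_6 = 85·cos38.9° − 10·4.112 = 25.0; c'Δl = 9.05; W sinα = 53.4
Σc'Δl = 35.7 kN/m; ΣN' = 635.3 kN/m; ΣW sinα = 226.5 kN/m
Resisting = 35.7 + 635.3·tan34.2° = 35.7 + 431.8 = 467.4 kN/m
FS = 467.4 / 226.5 = 2.064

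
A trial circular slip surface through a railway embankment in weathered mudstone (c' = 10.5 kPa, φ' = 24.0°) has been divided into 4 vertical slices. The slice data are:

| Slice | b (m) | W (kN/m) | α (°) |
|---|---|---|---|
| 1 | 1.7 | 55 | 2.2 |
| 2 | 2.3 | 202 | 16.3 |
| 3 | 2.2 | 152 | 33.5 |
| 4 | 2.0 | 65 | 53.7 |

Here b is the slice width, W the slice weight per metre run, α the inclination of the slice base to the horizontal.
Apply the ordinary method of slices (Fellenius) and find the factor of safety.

FS = 1.49

Ordinary method of slices: FS = Σ[c'·Δl_i + (W_i cosα_i)·tanφ'] / Σ W_i sinα_i, with Δl_i = b_i / cosα_i.
Slice 1: Δl = 1.7/cos2.2° = 1.701 m; N'_1 = 55·cos2.2° = 55.0; c'Δl = 17.86; W sinα = 2.1
Slice 2: Δl = 2.3/cos16.3° = 2.396 m; N'_2 = 202·cos16.3° = 193.9; c'Δl = 25.16; W sinα = 56.7
Slice 3: Δl = 2.2/cos33.5° = 2.638 m; N'_3 = 152·cos33.5° = 126.8; c'Δl = 27.70; W sinα = 83.9
Slice 4: Δl = 2.0/cos53.7° = 3.378 m; N'_4 = 65·cos53.7° = 38.5; c'Δl = 35.47; W sinα = 52.4
Σc'Δl = 106.2 kN/m; ΣN' = 414.1 kN/m; ΣW sinα = 195.1 kN/m
Resisting = 106.2 + 414.1·tan24.0° = 106.2 + 184.4 = 290.6 kN/m
FS = 290.6 / 195.1 = 1.489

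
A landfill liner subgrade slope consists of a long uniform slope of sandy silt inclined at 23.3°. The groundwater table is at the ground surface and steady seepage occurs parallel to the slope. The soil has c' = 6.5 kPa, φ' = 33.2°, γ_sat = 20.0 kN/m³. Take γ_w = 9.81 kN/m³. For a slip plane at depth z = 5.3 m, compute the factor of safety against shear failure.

With seepage parallel to the slope and the water table at the surface, the effective normal stress on the slip plane uses the buoyant unit weight γ' = γ_sat − γ_w while the driving shear stress uses γ_sat:
FS = [c' + γ' z cos²β tanφ'] / [γ_sat z sinβ cosβ]
γ' = 20.0 − 9.81 = 10.19 kN/m³
Numerator = 6.5 + 10.19·5.3·cos²23.3°·tan33.2° = 6.5 + 10.19·5.3·0.8435·0.6544 = 36.312 kPa
Denominator = 20.0·5.3·sin23.3°·cos23.3° = 20.0·5.3·0.3955·0.9184 = 38.508 kPa
FS = 36.312 / 38.508 = 0.943

FS = 0.94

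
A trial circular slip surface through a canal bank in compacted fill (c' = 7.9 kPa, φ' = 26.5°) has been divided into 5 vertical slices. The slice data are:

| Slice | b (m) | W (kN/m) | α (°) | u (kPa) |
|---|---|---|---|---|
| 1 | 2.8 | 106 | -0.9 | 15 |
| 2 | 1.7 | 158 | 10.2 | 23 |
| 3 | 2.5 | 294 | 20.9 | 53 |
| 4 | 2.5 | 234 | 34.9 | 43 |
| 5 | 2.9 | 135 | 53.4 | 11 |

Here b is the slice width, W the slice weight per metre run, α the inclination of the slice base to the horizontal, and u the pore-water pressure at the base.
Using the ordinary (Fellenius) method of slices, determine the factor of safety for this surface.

FS = 0.85

Ordinary method of slices: FS = Σ[c'·Δl_i + (W_i cosα_i − u_i·Δl_i)·tanφ'] / Σ W_i sinα_i, with Δl_i = b_i / cosα_i.
Slice 1: Δl = 2.8/cos(-0.9°) = 2.800 m; N'_1 = 106·cos(-0.9°) − 15·2.800 = 64.0; c'Δl = 22.12; W sinα = -1.7
Slice 2: Δl = 1.7/cos10.2° = 1.727 m; N'_2 = 158·cos10.2° − 23·1.727 = 115.8; c'Δl = 13.65; W sinα = 28.0
Slice 3: Δl = 2.5/cos20.9° = 2.676 m; N'_3 = 294·cos20.9° − 53·2.676 = 132.8; c'Δl = 21.14; W sinα = 104.9
Slice 4: Δl = 2.5/cos34.9° = 3.048 m; N'_4 = 234·cos34.9° − 43·3.048 = 60.8; c'Δl = 24.08; W sinα = 133.9
Slice 5: Δl = 2.9/cos53.4° = 4.864 m; N'_5 = 135·cos53.4° − 11·4.864 = 27.0; c'Δl = 38.43; W sinα = 108.4
Σc'Δl = 119.4 kN/m; ΣN' = 400.4 kN/m; ΣW sinα = 373.5 kN/m
Resisting = 119.4 + 400.4·tan26.5° = 119.4 + 199.6 = 319.1 kN/m
FS = 319.1 / 373.5 = 0.854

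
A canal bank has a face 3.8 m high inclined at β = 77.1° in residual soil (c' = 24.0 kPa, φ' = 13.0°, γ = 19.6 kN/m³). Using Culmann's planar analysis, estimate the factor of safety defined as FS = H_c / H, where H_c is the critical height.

H_c = (4c'/γ) · sinβ cosφ' / [1 − cos(β − φ')]
    = (4·24.0/19.6) · sin77.1°·cos13.0° / [1 − cos64.1°]
    = 4.898 · 0.9498 / 0.5632 = 8.26 m
FS = H_c / H = 8.26 / 3.8 = 2.174

FS = 2.17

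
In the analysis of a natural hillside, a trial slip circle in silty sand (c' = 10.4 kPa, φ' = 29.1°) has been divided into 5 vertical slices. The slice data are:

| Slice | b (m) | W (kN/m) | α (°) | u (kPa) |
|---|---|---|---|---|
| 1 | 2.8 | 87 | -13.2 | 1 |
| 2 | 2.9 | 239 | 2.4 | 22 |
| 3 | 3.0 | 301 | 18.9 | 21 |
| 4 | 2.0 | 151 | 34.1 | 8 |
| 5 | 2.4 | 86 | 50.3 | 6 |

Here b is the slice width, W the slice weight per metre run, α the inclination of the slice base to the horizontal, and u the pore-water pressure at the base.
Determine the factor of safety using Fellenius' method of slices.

Ordinary method of slices: FS = Σ[c'·Δl_i + (W_i cosα_i − u_i·Δl_i)·tanφ'] / Σ W_i sinα_i, with Δl_i = b_i / cosα_i.
Slice 1: Δl = 2.8/cos(-13.2°) = 2.876 m; N'_1 = 87·cos(-13.2°) − 1·2.876 = 81.8; c'Δl = 29.91; W sinα = -19.9
Slice 2: Δl = 2.9/cos2.4° = 2.903 m; N'_2 = 239·cos2.4° − 22·2.903 = 174.9; c'Δl = 30.19; W sinα = 10.0
Slice 3: Δl = 3.0/cos18.9° = 3.171 m; N'_3 = 301·cos18.9° − 21·3.171 = 218.2; c'Δl = 32.98; W sinα = 97.5
Slice 4: Δl = 2.0/cos34.1° = 2.415 m; N'_4 = 151·cos34.1° − 8·2.415 = 105.7; c'Δl = 25.12; W sinα = 84.7
Slice 5: Δl = 2.4/cos50.3° = 3.757 m; N'_5 = 86·cos50.3° − 6·3.757 = 32.4; c'Δl = 39.08; W sinα = 66.2
Σc'Δl = 157.3 kN/m; ΣN' = 613.0 kN/m; ΣW sinα = 238.5 kN/m
Resisting = 157.3 + 613.0·tan29.1° = 157.3 + 341.2 = 498.5 kN/m
FS = 498.5 / 238.5 = 2.090

FS = 2.09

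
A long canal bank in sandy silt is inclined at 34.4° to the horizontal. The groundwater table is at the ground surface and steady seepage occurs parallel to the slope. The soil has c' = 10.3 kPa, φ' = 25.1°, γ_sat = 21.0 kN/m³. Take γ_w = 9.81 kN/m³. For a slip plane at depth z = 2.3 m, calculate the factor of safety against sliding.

With seepage parallel to the slope and the water table at the surface, the effective normal stress on the slip plane uses the buoyant unit weight γ' = γ_sat − γ_w while the driving shear stress uses γ_sat:
FS = [c' + γ' z cos²β tanφ'] / [γ_sat z sinβ cosβ]
γ' = 21.0 − 9.81 = 11.19 kN/m³
Numerator = 10.3 + 11.19·2.3·cos²34.4°·tan25.1° = 10.3 + 11.19·2.3·0.6808·0.4684 = 18.508 kPa
Denominator = 21.0·2.3·sin34.4°·cos34.4° = 21.0·2.3·0.5650·0.8251 = 22.516 kPa
FS = 18.508 / 22.516 = 0.822

FS = 0.82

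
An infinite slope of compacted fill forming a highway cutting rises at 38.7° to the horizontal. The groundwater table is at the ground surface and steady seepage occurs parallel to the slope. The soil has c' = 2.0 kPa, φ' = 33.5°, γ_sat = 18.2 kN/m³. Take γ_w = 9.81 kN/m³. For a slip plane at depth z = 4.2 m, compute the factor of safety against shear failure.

FS = 0.43

With seepage parallel to the slope and the water table at the surface, the effective normal stress on the slip plane uses the buoyant unit weight γ' = γ_sat − γ_w while the driving shear stress uses γ_sat:
FS = [c' + γ' z cos²β tanφ'] / [γ_sat z sinβ cosβ]
γ' = 18.2 − 9.81 = 8.39 kN/m³
Numerator = 2.0 + 8.39·4.2·cos²38.7°·tan33.5° = 2.0 + 8.39·4.2·0.6091·0.6619 = 16.206 kPa
Denominator = 18.2·4.2·sin38.7°·cos38.7° = 18.2·4.2·0.6252·0.7804 = 37.300 kPa
FS = 16.206 / 37.300 = 0.434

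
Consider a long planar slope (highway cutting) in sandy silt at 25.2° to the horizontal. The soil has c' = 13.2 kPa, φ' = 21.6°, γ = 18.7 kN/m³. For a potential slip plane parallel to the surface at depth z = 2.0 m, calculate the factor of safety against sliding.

For an infinite slope with a slip plane parallel to the surface (no pore pressure): FS = [c' + γz cos²β tanφ'] / [γz sinβ cosβ].
γz = 18.7·2.0 = 37.40 kN/m²
Numerator = 13.2 + 37.40·cos²25.2°·tan21.6° = 13.2 + 37.40·0.8187·0.3959 = 25.323 kPa
Denominator = 37.40·sin25.2°·cos25.2° = 37.40·0.4258·0.9048 = 14.409 kPa
FS = 25.323 / 14.409 = 1.758

FS = 1.76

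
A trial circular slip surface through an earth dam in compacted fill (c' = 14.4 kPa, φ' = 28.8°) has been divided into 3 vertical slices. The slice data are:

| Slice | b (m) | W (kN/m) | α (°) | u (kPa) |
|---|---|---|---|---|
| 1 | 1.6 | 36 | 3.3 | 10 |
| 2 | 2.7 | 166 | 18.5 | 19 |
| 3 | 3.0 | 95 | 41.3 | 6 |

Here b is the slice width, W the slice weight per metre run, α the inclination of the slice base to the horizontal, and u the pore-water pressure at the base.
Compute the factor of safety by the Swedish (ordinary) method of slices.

FS = 1.83

Ordinary method of slices: FS = Σ[c'·Δl_i + (W_i cosα_i − u_i·Δl_i)·tanφ'] / Σ W_i sinα_i, with Δl_i = b_i / cosα_i.
Slice 1: Δl = 1.6/cos3.3° = 1.603 m; N'_1 = 36·cos3.3° − 10·1.603 = 19.9; c'Δl = 23.08; W sinα = 2.1
Slice 2: Δl = 2.7/cos18.5° = 2.847 m; N'_2 = 166·cos18.5° − 19·2.847 = 103.3; c'Δl = 41.00; W sinα = 52.7
Slice 3: Δl = 3.0/cos41.3° = 3.993 m; N'_3 = 95·cos41.3° − 6·3.993 = 47.4; c'Δl = 57.50; W sinα = 62.7
Σc'Δl = 121.6 kN/m; ΣN' = 170.7 kN/m; ΣW sinα = 117.4 kN/m
Resisting = 121.6 + 170.7·tan28.8° = 121.6 + 93.8 = 215.4 kN/m
FS = 215.4 / 117.4 = 1.834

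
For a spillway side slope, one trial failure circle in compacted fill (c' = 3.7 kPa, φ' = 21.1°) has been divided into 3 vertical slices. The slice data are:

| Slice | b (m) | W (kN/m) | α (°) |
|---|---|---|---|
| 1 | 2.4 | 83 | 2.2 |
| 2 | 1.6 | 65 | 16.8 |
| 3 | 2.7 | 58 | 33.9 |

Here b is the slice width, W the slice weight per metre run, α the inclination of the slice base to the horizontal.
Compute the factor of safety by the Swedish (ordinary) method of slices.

FS = 1.87

Ordinary method of slices: FS = Σ[c'·Δl_i + (W_i cosα_i)·tanφ'] / Σ W_i sinα_i, with Δl_i = b_i / cosα_i.
Slice 1: Δl = 2.4/cos2.2° = 2.402 m; N'_1 = 83·cos2.2° = 82.9; c'Δl = 8.89; W sinα = 3.2
Slice 2: Δl = 1.6/cos16.8° = 1.671 m; N'_2 = 65·cos16.8° = 62.2; c'Δl = 6.18; W sinα = 18.8
Slice 3: Δl = 2.7/cos33.9° = 3.253 m; N'_3 = 58·cos33.9° = 48.1; c'Δl = 12.04; W sinα = 32.3
Σc'Δl = 27.1 kN/m; ΣN' = 193.3 kN/m; ΣW sinα = 54.3 kN/m
Resisting = 27.1 + 193.3·tan21.1° = 27.1 + 74.6 = 101.7 kN/m
FS = 101.7 / 54.3 = 1.872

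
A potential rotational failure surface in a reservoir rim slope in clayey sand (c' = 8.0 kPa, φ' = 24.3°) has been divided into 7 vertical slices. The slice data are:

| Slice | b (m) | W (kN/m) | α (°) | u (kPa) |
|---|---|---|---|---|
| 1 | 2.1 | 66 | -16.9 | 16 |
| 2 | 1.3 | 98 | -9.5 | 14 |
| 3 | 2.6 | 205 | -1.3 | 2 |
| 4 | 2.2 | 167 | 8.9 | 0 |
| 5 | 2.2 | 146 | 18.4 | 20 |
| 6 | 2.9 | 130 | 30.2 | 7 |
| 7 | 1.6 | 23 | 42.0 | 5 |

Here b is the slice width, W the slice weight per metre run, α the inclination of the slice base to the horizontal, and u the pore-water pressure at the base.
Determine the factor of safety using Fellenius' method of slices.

Ordinary method of slices: FS = Σ[c'·Δl_i + (W_i cosα_i − u_i·Δl_i)·tanφ'] / Σ W_i sinα_i, with Δl_i = b_i / cosα_i.
Slice 1: Δl = 2.1/cos(-16.9°) = 2.195 m; N'_1 = 66·cos(-16.9°) − 16·2.195 = 28.0; c'Δl = 17.56; W sinα = -19.2
Slice 2: Δl = 1.3/cos(-9.5°) = 1.318 m; N'_2 = 98·cos(-9.5°) − 14·1.318 = 78.2; c'Δl = 10.54; W sinα = -16.2
Slice 3: Δl = 2.6/cos(-1.3°) = 2.601 m; N'_3 = 205·cos(-1.3°) − 2·2.601 = 199.7; c'Δl = 20.81; W sinα = -4.7
Slice 4: Δl = 2.2/cos8.9° = 2.227 m; N'_4 = 167·cos8.9° − 0·2.227 = 165.0; c'Δl = 17.81; W sinα = 25.8
Slice 5: Δl = 2.2/cos18.4° = 2.319 m; N'_5 = 146·cos18.4° − 20·2.319 = 92.2; c'Δl = 18.55; W sinα = 46.1
Slice 6: Δl = 2.9/cos30.2° = 3.355 m; N'_6 = 130·cos30.2° − 7·3.355 = 88.9; c'Δl = 26.84; W sinα = 65.4
Slice 7: Δl = 1.6/cos42.0° = 2.153 m; N'_7 = 23·cos42.0° − 5·2.153 = 6.3; c'Δl = 17.22; W sinα = 15.4
Σc'Δl = 129.3 kN/m; ΣN' = 658.3 kN/m; ΣW sinα = 112.7 kN/m
Resisting = 129.3 + 658.3·tan24.3° = 129.3 + 297.2 = 426.6 kN/m
FS = 426.6 / 112.7 = 3.785

FS = 3.79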